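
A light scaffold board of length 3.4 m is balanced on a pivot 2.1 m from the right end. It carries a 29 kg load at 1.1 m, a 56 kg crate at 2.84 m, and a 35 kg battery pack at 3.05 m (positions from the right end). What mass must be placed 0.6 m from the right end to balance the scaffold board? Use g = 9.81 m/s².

m ≈ 30.5 kg

About the pivot (at 2.1 m from the right end):
Load: 29 × 9.81 = 284.5 N down at 1.1 m → arm 1 m, τ = 284.5 × 1 = 284.5 N·m clockwise.
Crate: 56 × 9.81 = 549.4 N down at 2.84 m → arm 0.74 m, τ = 549.4 × 0.74 = 406.6 N·m counterclockwise.
Battery pack: 35 × 9.81 = 343.4 N down at 3.05 m → arm 0.95 m, τ = 343.4 × 0.95 = 326.2 N·m counterclockwise.
Net moment of known loads = 448.3 N·m counterclockwise.
An unknown mass m at 0.6 m has arm 1.5 m; its moment is m·g·1.5 clockwise.
Balancing moments: m × 9.81 × 1.5 = 448.3, giving m = 448.3 / (9.81 × 1.5) = 30.5 kg.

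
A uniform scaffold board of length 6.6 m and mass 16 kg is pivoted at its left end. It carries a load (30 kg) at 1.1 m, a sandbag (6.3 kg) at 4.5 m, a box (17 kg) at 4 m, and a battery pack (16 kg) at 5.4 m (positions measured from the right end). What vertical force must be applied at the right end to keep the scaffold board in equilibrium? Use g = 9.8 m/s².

Choose the left end as the axis so the unknown pivot reaction has zero arm there.
Beam weight: 16 × 9.8 = 156.8 N down at 3.3 m → arm 3.3 m, τ = 156.8 × 3.3 = 517.4 N·m clockwise.
Load: 30 × 9.8 = 294 N down at 1.1 m → arm 5.5 m, τ = 294 × 5.5 = 1617 N·m clockwise.
Sandbag: 6.3 × 9.8 = 61.74 N down at 4.5 m → arm 2.1 m, τ = 61.74 × 2.1 = 129.7 N·m clockwise.
Box: 17 × 9.8 = 166.6 N down at 4 m → arm 2.6 m, τ = 166.6 × 2.6 = 433.2 N·m clockwise.
Battery pack: 16 × 9.8 = 156.8 N down at 5.4 m → arm 1.2 m, τ = 156.8 × 1.2 = 188.2 N·m clockwise.
Net moment of the loads = 2885 N·m clockwise.
The upward force F acts at the right end, arm 6.6 m, giving F × 6.6 counterclockwise.
Balancing moments: F × 6.6 = 2885, giving F = 2885 / 6.6 = 437 N.

F ≈ 437 N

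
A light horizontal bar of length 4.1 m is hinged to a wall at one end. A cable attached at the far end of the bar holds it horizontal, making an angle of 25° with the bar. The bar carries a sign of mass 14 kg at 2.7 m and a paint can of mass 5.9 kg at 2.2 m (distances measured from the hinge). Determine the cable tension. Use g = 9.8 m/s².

T ≈ 287 N

Sum moments about the hinge (the unknown hinge reaction has zero arm there).
Sign: 14 × 9.8 = 137.2 N down at 2.7 m → arm 2.7 m, τ = 137.2 × 2.7 = 370.4 N·m clockwise.
Paint can: 5.9 × 9.8 = 57.82 N down at 2.2 m → arm 2.2 m, τ = 57.82 × 2.2 = 127.2 N·m clockwise.
Total clockwise load moment = 497.6 N·m.
The cable tension T acts at 4.1 m; only its component perpendicular to the bar, T sinθ, produces torque. sin 25° = 0.4226.
Balancing moments: T × 4.1 × 0.4226 = 497.6, giving T = 497.6 / 1.733 = 287 N.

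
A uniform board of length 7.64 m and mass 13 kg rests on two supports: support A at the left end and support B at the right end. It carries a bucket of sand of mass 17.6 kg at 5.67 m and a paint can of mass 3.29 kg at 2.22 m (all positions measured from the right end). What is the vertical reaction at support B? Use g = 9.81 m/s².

Choose support A as the axis so its reaction then has zero moment arm.
Beam weight: 13 × 9.81 = 127.5 N down at 3.82 m → arm 3.82 m, τ = 127.5 × 3.82 = 487 N·m clockwise.
Bucket of sand: 17.6 × 9.81 = 172.7 N down at 5.67 m → arm 1.97 m, τ = 172.7 × 1.97 = 340.2 N·m clockwise.
Paint can: 3.29 × 9.81 = 32.27 N down at 2.22 m → arm 5.42 m, τ = 32.27 × 5.42 = 174.9 N·m clockwise.
Net load moment about support A = 1002 N·m clockwise.
Reaction R at support B is upward at 0 m, arm 7.64 m → moment R × 7.64 counterclockwise.
Setting net torque to zero: R × 7.64 = 1002 → R = 131 N.

R_B ≈ 131 N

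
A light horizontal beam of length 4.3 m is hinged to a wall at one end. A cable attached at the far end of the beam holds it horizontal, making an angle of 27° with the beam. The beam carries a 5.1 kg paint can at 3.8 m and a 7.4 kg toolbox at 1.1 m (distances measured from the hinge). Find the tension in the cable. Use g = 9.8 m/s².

T ≈ 138 N

Choose the hinge as the axis so the unknown hinge reaction has zero arm there.
Paint can: 5.1 × 9.8 = 49.98 N down at 3.8 m → arm 3.8 m, τ = 49.98 × 3.8 = 189.9 N·m clockwise.
Toolbox: 7.4 × 9.8 = 72.52 N down at 1.1 m → arm 1.1 m, τ = 72.52 × 1.1 = 79.77 N·m clockwise.
Total clockwise load moment = 269.7 N·m.
The cable tension T acts at 4.3 m; only its component perpendicular to the beam, T sinθ, produces torque. sin 27° = 0.454.
Balancing moments: T × 4.3 × 0.454 = 269.7, giving T = 269.7 / 1.952 = 138 N.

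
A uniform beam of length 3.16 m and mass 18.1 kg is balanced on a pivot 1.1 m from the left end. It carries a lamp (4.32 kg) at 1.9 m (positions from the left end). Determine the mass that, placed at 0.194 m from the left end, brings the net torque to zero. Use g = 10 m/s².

Take moments about the pivot (at 1.1 m from the left end).
Beam weight: 18.1 × 10 = 181 N down at 1.58 m → arm 0.48 m, τ = 181 × 0.48 = 86.88 N·m clockwise.
Lamp: 4.32 × 10 = 43.2 N down at 1.9 m → arm 0.8 m, τ = 43.2 × 0.8 = 34.56 N·m clockwise.
Net moment of known loads = 121.4 N·m clockwise.
An unknown mass m at 0.194 m has arm 0.906 m; its moment is m·g·0.906 counterclockwise.
Στ = 0 ⇒ m × 10 × 0.906 = 121.4 ⇒ m = 121.4 / (10 × 0.906) = 13.4 kg.

m ≈ 13.4 kg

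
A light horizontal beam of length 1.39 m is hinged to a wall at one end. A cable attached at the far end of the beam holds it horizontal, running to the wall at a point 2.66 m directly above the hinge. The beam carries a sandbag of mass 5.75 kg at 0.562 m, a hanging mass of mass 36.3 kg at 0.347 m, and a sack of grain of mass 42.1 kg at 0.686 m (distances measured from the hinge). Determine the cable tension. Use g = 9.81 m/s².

Take moments about the hinge.
Sandbag: 5.75 × 9.81 = 56.41 N down at 0.562 m → arm 0.562 m, τ = 56.41 × 0.562 = 31.7 N·m clockwise.
Hanging mass: 36.3 × 9.81 = 356.1 N down at 0.347 m → arm 0.347 m, τ = 356.1 × 0.347 = 123.6 N·m clockwise.
Sack of grain: 42.1 × 9.81 = 413 N down at 0.686 m → arm 0.686 m, τ = 413 × 0.686 = 283.3 N·m clockwise.
Total clockwise load moment = 438.6 N·m.
The cable tension T acts at 1.39 m; only its component perpendicular to the beam, T sinθ, produces torque. sinθ = h/√(h²+d²) = 2.66/√(2.66²+1.39²) = 0.8863.
Setting net torque to zero: T × 1.39 × 0.8863 = 438.6 → T = 438.6 / 1.232 = 356 N.

T ≈ 356 N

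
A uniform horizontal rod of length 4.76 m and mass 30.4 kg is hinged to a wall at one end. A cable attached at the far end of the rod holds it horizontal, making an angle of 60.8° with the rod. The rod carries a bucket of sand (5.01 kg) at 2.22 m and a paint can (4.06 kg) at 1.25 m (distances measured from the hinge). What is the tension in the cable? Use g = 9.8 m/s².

Taking torques about the hinge:
Beam weight: 30.4 × 9.8 = 297.9 N down at 2.38 m → arm 2.38 m, τ = 297.9 × 2.38 = 709 N·m clockwise.
Bucket of sand: 5.01 × 9.8 = 49.1 N down at 2.22 m → arm 2.22 m, τ = 49.1 × 2.22 = 109 N·m clockwise.
Paint can: 4.06 × 9.8 = 39.79 N down at 1.25 m → arm 1.25 m, τ = 39.79 × 1.25 = 49.74 N·m clockwise.
Total clockwise load moment = 867.7 N·m.
The cable tension T acts at 4.76 m; only its component perpendicular to the rod, T sinθ, produces torque. sin 60.8° = 0.8729.
For rotational equilibrium, T × 4.76 × 0.8729 = 867.7, so T = 867.7 / 4.155 = 209 N.

T ≈ 209 N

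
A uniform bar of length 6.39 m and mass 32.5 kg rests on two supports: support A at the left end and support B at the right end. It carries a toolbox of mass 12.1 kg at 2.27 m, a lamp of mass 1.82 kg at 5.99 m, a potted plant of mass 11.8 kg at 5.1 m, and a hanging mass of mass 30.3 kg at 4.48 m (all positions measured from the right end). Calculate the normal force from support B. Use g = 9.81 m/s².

About support A:
Beam weight: 32.5 × 9.81 = 318.8 N down at 3.195 m → arm 3.195 m, τ = 318.8 × 3.195 = 1019 N·m clockwise.
Toolbox: 12.1 × 9.81 = 118.7 N down at 2.27 m → arm 4.12 m, τ = 118.7 × 4.12 = 489 N·m clockwise.
Lamp: 1.82 × 9.81 = 17.85 N down at 5.99 m → arm 0.4 m, τ = 17.85 × 0.4 = 7.14 N·m clockwise.
Potted plant: 11.8 × 9.81 = 115.8 N down at 5.1 m → arm 1.29 m, τ = 115.8 × 1.29 = 149.4 N·m clockwise.
Hanging mass: 30.3 × 9.81 = 297.2 N down at 4.48 m → arm 1.91 m, τ = 297.2 × 1.91 = 567.7 N·m clockwise.
Net load moment about support A = 2232 N·m clockwise.
Reaction R at support B is upward at 0 m, arm 6.39 m → moment R × 6.39 counterclockwise.
For rotational equilibrium, R × 6.39 = 2232, so R = 349 N.

R_B ≈ 349 N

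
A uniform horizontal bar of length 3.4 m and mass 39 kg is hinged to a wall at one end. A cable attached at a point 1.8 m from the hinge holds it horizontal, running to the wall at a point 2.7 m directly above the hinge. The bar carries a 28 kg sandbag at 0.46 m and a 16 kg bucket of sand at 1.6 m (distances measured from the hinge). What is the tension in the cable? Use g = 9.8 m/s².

T ≈ 686 N

Taking torques about the hinge:
Beam weight: 39 × 9.8 = 382.2 N down at 1.7 m → arm 1.7 m, τ = 382.2 × 1.7 = 649.7 N·m clockwise.
Sandbag: 28 × 9.8 = 274.4 N down at 0.46 m → arm 0.46 m, τ = 274.4 × 0.46 = 126.2 N·m clockwise.
Bucket of sand: 16 × 9.8 = 156.8 N down at 1.6 m → arm 1.6 m, τ = 156.8 × 1.6 = 250.9 N·m clockwise.
Total clockwise load moment = 1027 N·m.
The cable tension T acts at 1.8 m; only its component perpendicular to the bar, T sinθ, produces torque. sinθ = h/√(h²+d²) = 2.7/√(2.7²+1.8²) = 0.8321.
Balancing moments: T × 1.8 × 0.8321 = 1027, giving T = 1027 / 1.498 = 686 N.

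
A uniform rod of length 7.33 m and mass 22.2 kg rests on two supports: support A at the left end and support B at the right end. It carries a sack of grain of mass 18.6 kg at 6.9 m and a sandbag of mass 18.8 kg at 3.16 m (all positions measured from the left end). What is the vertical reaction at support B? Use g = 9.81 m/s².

Choose support A as the axis so its reaction then has zero moment arm.
Beam weight: 22.2 × 9.81 = 217.8 N down at 3.665 m → arm 3.665 m, τ = 217.8 × 3.665 = 798.2 N·m clockwise.
Sack of grain: 18.6 × 9.81 = 182.5 N down at 6.9 m → arm 6.9 m, τ = 182.5 × 6.9 = 1259 N·m clockwise.
Sandbag: 18.8 × 9.81 = 184.4 N down at 3.16 m → arm 3.16 m, τ = 184.4 × 3.16 = 582.7 N·m clockwise.
Net load moment about support A = 2640 N·m clockwise.
Reaction R at support B is upward at 7.33 m, arm 7.33 m → moment R × 7.33 counterclockwise.
Balancing moments: R × 7.33 = 2640, giving R = 360 N.

R_B ≈ 360 N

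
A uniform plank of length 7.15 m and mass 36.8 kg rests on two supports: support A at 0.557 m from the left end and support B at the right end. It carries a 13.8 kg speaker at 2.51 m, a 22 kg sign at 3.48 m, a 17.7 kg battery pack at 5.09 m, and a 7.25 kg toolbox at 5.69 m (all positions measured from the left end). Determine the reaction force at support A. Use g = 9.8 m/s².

Take moments about support B.
Beam weight: 36.8 × 9.8 = 360.6 N down at 3.575 m → arm 3.575 m, τ = 360.6 × 3.575 = 1289 N·m counterclockwise.
Speaker: 13.8 × 9.8 = 135.2 N down at 2.51 m → arm 4.64 m, τ = 135.2 × 4.64 = 627.3 N·m counterclockwise.
Sign: 22 × 9.8 = 215.6 N down at 3.48 m → arm 3.67 m, τ = 215.6 × 3.67 = 791.3 N·m counterclockwise.
Battery pack: 17.7 × 9.8 = 173.5 N down at 5.09 m → arm 2.06 m, τ = 173.5 × 2.06 = 357.4 N·m counterclockwise.
Toolbox: 7.25 × 9.8 = 71.05 N down at 5.69 m → arm 1.46 m, τ = 71.05 × 1.46 = 103.7 N·m counterclockwise.
Net load moment about support B = 3169 N·m counterclockwise.
Reaction R at support A is upward at 0.557 m, arm 6.593 m → moment R × 6.593 clockwise.
Στ = 0 ⇒ R × 6.593 = 3169 ⇒ R = 481 N.

R_A ≈ 481 N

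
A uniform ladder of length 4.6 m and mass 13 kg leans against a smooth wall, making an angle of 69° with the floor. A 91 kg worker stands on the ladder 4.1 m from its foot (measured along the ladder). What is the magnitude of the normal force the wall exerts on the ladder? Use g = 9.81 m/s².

Choose the foot of the ladder as the axis so the floor normal and friction both act there and drop out.
Ladder weight 13×9.81 = 127.5 N acts at 2.3 m along the ladder; its horizontal arm is 2.3·cos69° = 0.8242 m → τ = 105.1 N·m clockwise.
Worker: 91×9.81 = 892.7 N at 4.1 m → arm 1.469 m → τ = 1311 N·m clockwise.
Wall normal N acts horizontally at the top; its moment arm is the height L sinθ = 4.6·sin69° = 4.294 m, counterclockwise.
For rotational equilibrium, N × 4.294 = 1416, so N = 330 N.

N_wall ≈ 330 N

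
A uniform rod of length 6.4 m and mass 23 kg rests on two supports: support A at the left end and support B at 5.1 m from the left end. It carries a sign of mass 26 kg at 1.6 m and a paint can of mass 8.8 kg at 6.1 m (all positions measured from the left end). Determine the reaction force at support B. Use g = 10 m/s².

R_B ≈ 331 N

Choose support A as the axis so its reaction then has zero moment arm.
Beam weight: 23 × 10 = 230 N down at 3.2 m → arm 3.2 m, τ = 230 × 3.2 = 736 N·m clockwise.
Sign: 26 × 10 = 260 N down at 1.6 m → arm 1.6 m, τ = 260 × 1.6 = 416 N·m clockwise.
Paint can: 8.8 × 10 = 88 N down at 6.1 m → arm 6.1 m, τ = 88 × 6.1 = 536.8 N·m clockwise.
Net load moment about support A = 1689 N·m clockwise.
Reaction R at support B is upward at 5.1 m, arm 5.1 m → moment R × 5.1 counterclockwise.
Στ = 0 ⇒ R × 5.1 = 1689 ⇒ R = 331 N.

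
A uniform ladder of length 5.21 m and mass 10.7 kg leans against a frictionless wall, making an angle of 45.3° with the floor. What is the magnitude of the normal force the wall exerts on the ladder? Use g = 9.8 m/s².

N_wall ≈ 51.9 N

Choose the foot of the ladder as the axis so the floor normal and friction both act there and drop out.
Ladder weight 10.7×9.8 = 104.9 N acts at 2.605 m along the ladder; its horizontal arm is 2.605·cos45.3° = 1.832 m → τ = 192.2 N·m clockwise.
Wall normal N acts horizontally at the top; its moment arm is the height L sinθ = 5.21·sin45.3° = 3.703 m, counterclockwise.
Στ = 0 ⇒ N × 3.703 = 192.2 ⇒ N = 51.9 N.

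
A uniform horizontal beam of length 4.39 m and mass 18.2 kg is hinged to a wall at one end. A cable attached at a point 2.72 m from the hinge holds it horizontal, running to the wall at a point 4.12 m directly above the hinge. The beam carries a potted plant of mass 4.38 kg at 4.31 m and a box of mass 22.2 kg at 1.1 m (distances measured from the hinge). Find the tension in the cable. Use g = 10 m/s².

Choose the hinge as the axis so the unknown hinge reaction has zero arm there.
Beam weight: 18.2 × 10 = 182 N down at 2.195 m → arm 2.195 m, τ = 182 × 2.195 = 399.5 N·m clockwise.
Potted plant: 4.38 × 10 = 43.8 N down at 4.31 m → arm 4.31 m, τ = 43.8 × 4.31 = 188.8 N·m clockwise.
Box: 22.2 × 10 = 222 N down at 1.1 m → arm 1.1 m, τ = 222 × 1.1 = 244.2 N·m clockwise.
Total clockwise load moment = 832.5 N·m.
The cable tension T acts at 2.72 m; only its component perpendicular to the beam, T sinθ, produces torque. sinθ = h/√(h²+d²) = 4.12/√(4.12²+2.72²) = 0.8345.
Balancing moments: T × 2.72 × 0.8345 = 832.5, giving T = 832.5 / 2.27 = 367 N.

T ≈ 367 N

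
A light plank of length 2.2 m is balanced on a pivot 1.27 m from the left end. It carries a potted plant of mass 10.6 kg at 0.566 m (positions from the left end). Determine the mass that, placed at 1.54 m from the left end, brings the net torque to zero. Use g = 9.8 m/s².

m ≈ 27.6 kg

Sum moments about the pivot (at 1.27 m from the left end) (the support reaction has zero arm there).
Potted plant: 10.6 × 9.8 = 103.9 N down at 0.566 m → arm 0.704 m, τ = 103.9 × 0.704 = 73.15 N·m counterclockwise.
Net moment of known loads = 73.15 N·m counterclockwise.
An unknown mass m at 1.54 m has arm 0.27 m; its moment is m·g·0.27 clockwise.
For rotational equilibrium, m × 9.8 × 0.27 = 73.15, so m = 73.15 / (9.8 × 0.27) = 27.6 kg.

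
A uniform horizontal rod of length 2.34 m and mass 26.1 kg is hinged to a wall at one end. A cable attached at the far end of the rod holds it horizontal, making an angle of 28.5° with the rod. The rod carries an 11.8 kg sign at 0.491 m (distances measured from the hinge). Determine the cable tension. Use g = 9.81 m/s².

T ≈ 319 N

About the hinge:
Beam weight: 26.1 × 9.81 = 256 N down at 1.17 m → arm 1.17 m, τ = 256 × 1.17 = 299.5 N·m clockwise.
Sign: 11.8 × 9.81 = 115.8 N down at 0.491 m → arm 0.491 m, τ = 115.8 × 0.491 = 56.86 N·m clockwise.
Total clockwise load moment = 356.4 N·m.
The cable tension T acts at 2.34 m; only its component perpendicular to the rod, T sinθ, produces torque. sin 28.5° = 0.4772.
Setting net torque to zero: T × 2.34 × 0.4772 = 356.4 → T = 356.4 / 1.117 = 319 N.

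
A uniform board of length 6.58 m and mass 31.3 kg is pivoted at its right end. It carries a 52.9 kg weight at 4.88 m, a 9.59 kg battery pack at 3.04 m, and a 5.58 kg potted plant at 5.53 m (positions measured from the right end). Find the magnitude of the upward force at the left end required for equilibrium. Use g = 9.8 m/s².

Choose the right end as the axis so the unknown pivot reaction has zero arm there.
Beam weight: 31.3 × 9.8 = 306.7 N down at 3.29 m → arm 3.29 m, τ = 306.7 × 3.29 = 1009 N·m counterclockwise.
Weight: 52.9 × 9.8 = 518.4 N down at 4.88 m → arm 4.88 m, τ = 518.4 × 4.88 = 2530 N·m counterclockwise.
Battery pack: 9.59 × 9.8 = 93.98 N down at 3.04 m → arm 3.04 m, τ = 93.98 × 3.04 = 285.7 N·m counterclockwise.
Potted plant: 5.58 × 9.8 = 54.68 N down at 5.53 m → arm 5.53 m, τ = 54.68 × 5.53 = 302.4 N·m counterclockwise.
Net moment of the loads = 4127 N·m counterclockwise.
The upward force F acts at the left end, arm 6.58 m, giving F × 6.58 clockwise.
Balancing moments: F × 6.58 = 4127, giving F = 4127 / 6.58 = 627 N.

F ≈ 627 N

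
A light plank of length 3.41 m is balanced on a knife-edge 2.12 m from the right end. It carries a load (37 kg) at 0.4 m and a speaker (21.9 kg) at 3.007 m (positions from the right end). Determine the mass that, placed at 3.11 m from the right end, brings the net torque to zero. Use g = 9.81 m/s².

m ≈ 44.7 kg

Taking torques about the knife-edge (at 2.12 m from the right end):
Load: 37 × 9.81 = 363 N down at 0.4 m → arm 1.72 m, τ = 363 × 1.72 = 624.4 N·m clockwise.
Speaker: 21.9 × 9.81 = 214.8 N down at 3.007 m → arm 0.887 m, τ = 214.8 × 0.887 = 190.5 N·m counterclockwise.
Net moment of known loads = 433.9 N·m clockwise.
An unknown mass m at 3.11 m has arm 0.99 m; its moment is m·g·0.99 counterclockwise.
For rotational equilibrium, m × 9.81 × 0.99 = 433.9, so m = 433.9 / (9.81 × 0.99) = 44.7 kg.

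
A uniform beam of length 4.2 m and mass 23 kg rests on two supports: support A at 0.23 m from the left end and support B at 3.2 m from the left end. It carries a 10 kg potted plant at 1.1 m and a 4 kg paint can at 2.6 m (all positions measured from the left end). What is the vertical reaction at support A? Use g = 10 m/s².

Taking torques about support B:
Beam weight: 23 × 10 = 230 N down at 2.1 m → arm 1.1 m, τ = 230 × 1.1 = 253 N·m counterclockwise.
Potted plant: 10 × 10 = 100 N down at 1.1 m → arm 2.1 m, τ = 100 × 2.1 = 210 N·m counterclockwise.
Paint can: 4 × 10 = 40 N down at 2.6 m → arm 0.6 m, τ = 40 × 0.6 = 24 N·m counterclockwise.
Net load moment about support B = 487 N·m counterclockwise.
Reaction R at support A is upward at 0.23 m, arm 2.97 m → moment R × 2.97 clockwise.
Στ = 0 ⇒ R × 2.97 = 487 ⇒ R = 164 N.

R_A ≈ 164 N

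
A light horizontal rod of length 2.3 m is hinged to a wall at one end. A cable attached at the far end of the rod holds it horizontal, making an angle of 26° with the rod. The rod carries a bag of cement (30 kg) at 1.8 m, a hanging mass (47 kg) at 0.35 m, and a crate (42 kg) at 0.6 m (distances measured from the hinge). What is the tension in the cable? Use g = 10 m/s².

Choose the hinge as the axis so the unknown hinge reaction has zero arm there.
Bag of cement: 30 × 10 = 300 N down at 1.8 m → arm 1.8 m, τ = 300 × 1.8 = 540 N·m clockwise.
Hanging mass: 47 × 10 = 470 N down at 0.35 m → arm 0.35 m, τ = 470 × 0.35 = 164.5 N·m clockwise.
Crate: 42 × 10 = 420 N down at 0.6 m → arm 0.6 m, τ = 420 × 0.6 = 252 N·m clockwise.
Total clockwise load moment = 956.5 N·m.
The cable tension T acts at 2.3 m; only its component perpendicular to the rod, T sinθ, produces torque. sin 26° = 0.4384.
Balancing moments: T × 2.3 × 0.4384 = 956.5, giving T = 956.5 / 1.008 = 949 N.

T ≈ 949 N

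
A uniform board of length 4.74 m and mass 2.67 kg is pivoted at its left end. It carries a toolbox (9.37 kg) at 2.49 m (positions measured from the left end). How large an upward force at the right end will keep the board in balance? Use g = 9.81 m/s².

F ≈ 61.4 N

Choose the left end as the axis so the unknown pivot reaction has zero arm there.
Beam weight: 2.67 × 9.81 = 26.19 N down at 2.37 m → arm 2.37 m, τ = 26.19 × 2.37 = 62.07 N·m clockwise.
Toolbox: 9.37 × 9.81 = 91.92 N down at 2.49 m → arm 2.49 m, τ = 91.92 × 2.49 = 228.9 N·m clockwise.
Net moment of the loads = 291 N·m clockwise.
The upward force F acts at the right end, arm 4.74 m, giving F × 4.74 counterclockwise.
Setting net torque to zero: F × 4.74 = 291 → F = 291 / 4.74 = 61.4 N.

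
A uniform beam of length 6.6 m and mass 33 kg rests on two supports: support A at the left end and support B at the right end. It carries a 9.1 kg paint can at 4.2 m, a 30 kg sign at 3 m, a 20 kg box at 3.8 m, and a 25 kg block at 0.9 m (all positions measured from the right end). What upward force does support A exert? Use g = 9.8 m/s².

Choose support B as the axis so its reaction then has zero moment arm.
Beam weight: 33 × 9.8 = 323.4 N down at 3.3 m → arm 3.3 m, τ = 323.4 × 3.3 = 1067 N·m counterclockwise.
Paint can: 9.1 × 9.8 = 89.18 N down at 4.2 m → arm 4.2 m, τ = 89.18 × 4.2 = 374.6 N·m counterclockwise.
Sign: 30 × 9.8 = 294 N down at 3 m → arm 3 m, τ = 294 × 3 = 882 N·m counterclockwise.
Box: 20 × 9.8 = 196 N down at 3.8 m → arm 3.8 m, τ = 196 × 3.8 = 744.8 N·m counterclockwise.
Block: 25 × 9.8 = 245 N down at 0.9 m → arm 0.9 m, τ = 245 × 0.9 = 220.5 N·m counterclockwise.
Net load moment about support B = 3289 N·m counterclockwise.
Reaction R at support A is upward at 6.6 m, arm 6.6 m → moment R × 6.6 clockwise.
Setting net torque to zero: R × 6.6 = 3289 → R = 498 N.

R_A ≈ 498 N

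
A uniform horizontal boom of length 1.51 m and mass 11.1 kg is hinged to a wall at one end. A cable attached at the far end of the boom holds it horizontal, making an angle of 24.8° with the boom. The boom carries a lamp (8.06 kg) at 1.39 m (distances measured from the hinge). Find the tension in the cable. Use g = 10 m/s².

Choose the hinge as the axis so the unknown hinge reaction has zero arm there.
Beam weight: 11.1 × 10 = 111 N down at 0.755 m → arm 0.755 m, τ = 111 × 0.755 = 83.81 N·m clockwise.
Lamp: 8.06 × 10 = 80.6 N down at 1.39 m → arm 1.39 m, τ = 80.6 × 1.39 = 112 N·m clockwise.
Total clockwise load moment = 195.8 N·m.
The cable tension T acts at 1.51 m; only its component perpendicular to the boom, T sinθ, produces torque. sin 24.8° = 0.4195.
Balancing moments: T × 1.51 × 0.4195 = 195.8, giving T = 195.8 / 0.6334 = 309 N.

T ≈ 309 N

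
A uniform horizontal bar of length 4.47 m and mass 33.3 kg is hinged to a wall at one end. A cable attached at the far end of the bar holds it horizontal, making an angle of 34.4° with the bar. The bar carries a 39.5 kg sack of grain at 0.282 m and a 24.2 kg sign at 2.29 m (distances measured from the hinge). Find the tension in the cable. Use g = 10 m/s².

T ≈ 558 N

About the hinge:
Beam weight: 33.3 × 10 = 333 N down at 2.235 m → arm 2.235 m, τ = 333 × 2.235 = 744.3 N·m clockwise.
Sack of grain: 39.5 × 10 = 395 N down at 0.282 m → arm 0.282 m, τ = 395 × 0.282 = 111.4 N·m clockwise.
Sign: 24.2 × 10 = 242 N down at 2.29 m → arm 2.29 m, τ = 242 × 2.29 = 554.2 N·m clockwise.
Total clockwise load moment = 1410 N·m.
The cable tension T acts at 4.47 m; only its component perpendicular to the bar, T sinθ, produces torque. sin 34.4° = 0.565.
Balancing moments: T × 4.47 × 0.565 = 1410, giving T = 1410 / 2.526 = 558 N.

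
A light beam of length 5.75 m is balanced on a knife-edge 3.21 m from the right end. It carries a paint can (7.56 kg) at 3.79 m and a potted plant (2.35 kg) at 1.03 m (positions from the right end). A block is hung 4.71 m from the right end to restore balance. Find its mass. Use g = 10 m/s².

m ≈ 0.492 kg

About the knife-edge (at 3.21 m from the right end):
Paint can: 7.56 × 10 = 75.6 N down at 3.79 m → arm 0.58 m, τ = 75.6 × 0.58 = 43.85 N·m counterclockwise.
Potted plant: 2.35 × 10 = 23.5 N down at 1.03 m → arm 2.18 m, τ = 23.5 × 2.18 = 51.23 N·m clockwise.
Net moment of known loads = 7.38 N·m clockwise.
An unknown mass m at 4.71 m has arm 1.5 m; its moment is m·g·1.5 counterclockwise.
Setting net torque to zero: m × 10 × 1.5 = 7.38 → m = 7.38 / (10 × 1.5) = 0.492 kg.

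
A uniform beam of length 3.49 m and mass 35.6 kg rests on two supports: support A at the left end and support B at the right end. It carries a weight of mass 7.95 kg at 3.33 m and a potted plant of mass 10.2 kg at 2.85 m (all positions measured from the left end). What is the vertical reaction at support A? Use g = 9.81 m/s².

R_A ≈ 197 N

Choose support B as the axis so its reaction then has zero moment arm.
Beam weight: 35.6 × 9.81 = 349.2 N down at 1.745 m → arm 1.745 m, τ = 349.2 × 1.745 = 609.4 N·m counterclockwise.
Weight: 7.95 × 9.81 = 77.99 N down at 3.33 m → arm 0.16 m, τ = 77.99 × 0.16 = 12.48 N·m counterclockwise.
Potted plant: 10.2 × 9.81 = 100.1 N down at 2.85 m → arm 0.64 m, τ = 100.1 × 0.64 = 64.06 N·m counterclockwise.
Net load moment about support B = 685.9 N·m counterclockwise.
Reaction R at support A is upward at 0 m, arm 3.49 m → moment R × 3.49 clockwise.
Setting net torque to zero: R × 3.49 = 685.9 → R = 197 N.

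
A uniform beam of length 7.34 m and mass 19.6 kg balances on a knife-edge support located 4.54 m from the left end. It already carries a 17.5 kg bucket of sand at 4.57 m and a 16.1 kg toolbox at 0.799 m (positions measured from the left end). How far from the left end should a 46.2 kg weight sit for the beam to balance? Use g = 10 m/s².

x ≈ 6.2 m from the left end

Take moments about the knife-edge support (at 4.54 m from the left end).
Beam weight: 19.6 × 10 = 196 N down at 3.67 m → arm 0.87 m, τ = 196 × 0.87 = 170.5 N·m counterclockwise.
Bucket of sand: 17.5 × 10 = 175 N down at 4.57 m → arm 0.03 m, τ = 175 × 0.03 = 5.25 N·m clockwise.
Toolbox: 16.1 × 10 = 161 N down at 0.799 m → arm 3.741 m, τ = 161 × 3.741 = 602.3 N·m counterclockwise.
Net moment of existing loads = 767.5 N·m counterclockwise.
The weight weighs 46.2 × 10 = 462 N and must supply an equal clockwise moment, so its lever arm about the knife-edge support is 767.5 / 462 = 1.66 m.
That puts it at 4.54 + 1.66 = 6.2 m from the left end.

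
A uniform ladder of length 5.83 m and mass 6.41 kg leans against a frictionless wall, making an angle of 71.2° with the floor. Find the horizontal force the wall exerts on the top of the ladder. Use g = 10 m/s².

N_wall ≈ 10.9 N

About the foot of the ladder:
Ladder weight 6.41×10 = 64.1 N acts at 2.915 m along the ladder; its horizontal arm is 2.915·cos71.2° = 0.9394 m → τ = 60.22 N·m clockwise.
Wall normal N acts horizontally at the top; its moment arm is the height L sinθ = 5.83·sin71.2° = 5.519 m, counterclockwise.
Balancing moments: N × 5.519 = 60.22, giving N = 10.9 N.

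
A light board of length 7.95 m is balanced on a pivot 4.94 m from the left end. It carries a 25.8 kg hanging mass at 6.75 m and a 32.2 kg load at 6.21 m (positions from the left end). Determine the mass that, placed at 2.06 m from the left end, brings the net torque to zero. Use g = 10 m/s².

m ≈ 30.4 kg

Choose the pivot (at 4.94 m from the left end) as the axis so the support reaction has zero arm there.
Hanging mass: 25.8 × 10 = 258 N down at 6.75 m → arm 1.81 m, τ = 258 × 1.81 = 467 N·m clockwise.
Load: 32.2 × 10 = 322 N down at 6.21 m → arm 1.27 m, τ = 322 × 1.27 = 408.9 N·m clockwise.
Net moment of known loads = 875.9 N·m clockwise.
An unknown mass m at 2.06 m has arm 2.88 m; its moment is m·g·2.88 counterclockwise.
For rotational equilibrium, m × 10 × 2.88 = 875.9, so m = 875.9 / (10 × 2.88) = 30.4 kg.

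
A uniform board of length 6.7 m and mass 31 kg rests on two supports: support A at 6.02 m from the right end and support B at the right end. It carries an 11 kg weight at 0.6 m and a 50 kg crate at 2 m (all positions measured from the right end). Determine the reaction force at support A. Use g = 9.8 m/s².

Sum moments about support B (its reaction then has zero moment arm).
Beam weight: 31 × 9.8 = 303.8 N down at 3.35 m → arm 3.35 m, τ = 303.8 × 3.35 = 1018 N·m counterclockwise.
Weight: 11 × 9.8 = 107.8 N down at 0.6 m → arm 0.6 m, τ = 107.8 × 0.6 = 64.68 N·m counterclockwise.
Crate: 50 × 9.8 = 490 N down at 2 m → arm 2 m, τ = 490 × 2 = 980 N·m counterclockwise.
Net load moment about support B = 2063 N·m counterclockwise.
Reaction R at support A is upward at 6.02 m, arm 6.02 m → moment R × 6.02 clockwise.
Balancing moments: R × 6.02 = 2063, giving R = 343 N.

R_A ≈ 343 N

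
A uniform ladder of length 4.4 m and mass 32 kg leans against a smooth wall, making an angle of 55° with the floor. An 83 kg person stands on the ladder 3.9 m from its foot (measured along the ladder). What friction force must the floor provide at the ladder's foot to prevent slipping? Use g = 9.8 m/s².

Taking torques about the foot of the ladder:
Ladder weight 32×9.8 = 313.6 N acts at 2.2 m along the ladder; its horizontal arm is 2.2·cos55° = 1.262 m → τ = 395.8 N·m clockwise.
Person: 83×9.8 = 813.4 N at 3.9 m → arm 2.237 m → τ = 1820 N·m clockwise.
Wall normal N acts horizontally at the top; its moment arm is the height L sinθ = 4.4·sin55° = 3.604 m, counterclockwise.
Setting net torque to zero: N × 3.604 = 2216 → N = 615 N.
ΣFx = 0: friction at the foot balances the wall's push, so f = N_wall = 615 N.

f ≈ 615 N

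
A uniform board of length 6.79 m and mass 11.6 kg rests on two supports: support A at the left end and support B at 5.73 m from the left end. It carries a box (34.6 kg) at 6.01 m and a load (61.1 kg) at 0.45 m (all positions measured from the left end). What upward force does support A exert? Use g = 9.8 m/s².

Choose support B as the axis so its reaction then has zero moment arm.
Beam weight: 11.6 × 9.8 = 113.7 N down at 3.395 m → arm 2.335 m, τ = 113.7 × 2.335 = 265.5 N·m counterclockwise.
Box: 34.6 × 9.8 = 339.1 N down at 6.01 m → arm 0.28 m, τ = 339.1 × 0.28 = 94.95 N·m clockwise.
Load: 61.1 × 9.8 = 598.8 N down at 0.45 m → arm 5.28 m, τ = 598.8 × 5.28 = 3162 N·m counterclockwise.
Net load moment about support B = 3333 N·m counterclockwise.
Reaction R at support A is upward at 0 m, arm 5.73 m → moment R × 5.73 clockwise.
Στ = 0 ⇒ R × 5.73 = 3333 ⇒ R = 582 N.

R_A ≈ 582 N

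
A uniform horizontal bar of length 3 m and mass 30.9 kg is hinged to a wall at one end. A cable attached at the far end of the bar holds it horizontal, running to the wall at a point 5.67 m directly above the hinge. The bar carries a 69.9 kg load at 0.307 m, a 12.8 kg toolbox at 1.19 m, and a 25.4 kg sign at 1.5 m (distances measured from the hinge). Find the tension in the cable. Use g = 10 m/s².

Choose the hinge as the axis so the unknown hinge reaction has zero arm there.
Beam weight: 30.9 × 10 = 309 N down at 1.5 m → arm 1.5 m, τ = 309 × 1.5 = 463.5 N·m clockwise.
Load: 69.9 × 10 = 699 N down at 0.307 m → arm 0.307 m, τ = 699 × 0.307 = 214.6 N·m clockwise.
Toolbox: 12.8 × 10 = 128 N down at 1.19 m → arm 1.19 m, τ = 128 × 1.19 = 152.3 N·m clockwise.
Sign: 25.4 × 10 = 254 N down at 1.5 m → arm 1.5 m, τ = 254 × 1.5 = 381 N·m clockwise.
Total clockwise load moment = 1211 N·m.
The cable tension T acts at 3 m; only its component perpendicular to the bar, T sinθ, produces torque. sinθ = h/√(h²+d²) = 5.67/√(5.67²+3²) = 0.8839.
For rotational equilibrium, T × 3 × 0.8839 = 1211, so T = 1211 / 2.652 = 457 N.

T ≈ 457 N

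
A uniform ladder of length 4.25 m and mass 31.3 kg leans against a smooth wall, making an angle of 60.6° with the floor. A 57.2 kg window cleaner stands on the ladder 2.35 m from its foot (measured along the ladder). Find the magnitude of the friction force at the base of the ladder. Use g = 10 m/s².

f ≈ 266 N

Sum moments about the foot of the ladder (the floor normal and friction both act there and drop out).
Ladder weight 31.3×10 = 313 N acts at 2.125 m along the ladder; its horizontal arm is 2.125·cos60.6° = 1.043 m → τ = 326.5 N·m clockwise.
Window cleaner: 57.2×10 = 572 N at 2.35 m → arm 1.154 m → τ = 660.1 N·m clockwise.
Wall normal N acts horizontally at the top; its moment arm is the height L sinθ = 4.25·sin60.6° = 3.703 m, counterclockwise.
Στ = 0 ⇒ N × 3.703 = 986.6 ⇒ N = 266 N.
ΣFx = 0: friction at the foot balances the wall's push, so f = N_wall = 266 N.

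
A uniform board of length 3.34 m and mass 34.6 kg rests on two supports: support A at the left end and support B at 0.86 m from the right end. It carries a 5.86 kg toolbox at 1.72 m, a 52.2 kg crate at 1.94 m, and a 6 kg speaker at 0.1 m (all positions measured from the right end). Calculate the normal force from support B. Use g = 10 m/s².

R_B ≈ 644 N

Take moments about support A.
Beam weight: 34.6 × 10 = 346 N down at 1.67 m → arm 1.67 m, τ = 346 × 1.67 = 577.8 N·m clockwise.
Toolbox: 5.86 × 10 = 58.6 N down at 1.72 m → arm 1.62 m, τ = 58.6 × 1.62 = 94.93 N·m clockwise.
Crate: 52.2 × 10 = 522 N down at 1.94 m → arm 1.4 m, τ = 522 × 1.4 = 730.8 N·m clockwise.
Speaker: 6 × 10 = 60 N down at 0.1 m → arm 3.24 m, τ = 60 × 3.24 = 194.4 N·m clockwise.
Net load moment about support A = 1598 N·m clockwise.
Reaction R at support B is upward at 0.86 m, arm 2.48 m → moment R × 2.48 counterclockwise.
Στ = 0 ⇒ R × 2.48 = 1598 ⇒ R = 644 N.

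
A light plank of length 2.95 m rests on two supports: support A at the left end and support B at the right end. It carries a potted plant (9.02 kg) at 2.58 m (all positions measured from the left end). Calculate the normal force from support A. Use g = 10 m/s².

About support B:
Potted plant: 9.02 × 10 = 90.2 N down at 2.58 m → arm 0.37 m, τ = 90.2 × 0.37 = 33.37 N·m counterclockwise.
Net load moment about support B = 33.37 N·m counterclockwise.
Reaction R at support A is upward at 0 m, arm 2.95 m → moment R × 2.95 clockwise.
Setting net torque to zero: R × 2.95 = 33.37 → R = 11.3 N.

R_A ≈ 11.3 N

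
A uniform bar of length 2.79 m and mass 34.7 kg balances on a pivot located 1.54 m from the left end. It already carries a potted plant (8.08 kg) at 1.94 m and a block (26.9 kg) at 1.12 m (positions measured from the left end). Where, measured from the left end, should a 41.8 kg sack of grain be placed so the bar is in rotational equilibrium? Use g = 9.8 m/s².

Sum moments about the pivot (at 1.54 m from the left end) (the support reaction has zero arm there).
Beam weight: 34.7 × 9.8 = 340.1 N down at 1.395 m → arm 0.145 m, τ = 340.1 × 0.145 = 49.31 N·m counterclockwise.
Potted plant: 8.08 × 9.8 = 79.18 N down at 1.94 m → arm 0.4 m, τ = 79.18 × 0.4 = 31.67 N·m clockwise.
Block: 26.9 × 9.8 = 263.6 N down at 1.12 m → arm 0.42 m, τ = 263.6 × 0.42 = 110.7 N·m counterclockwise.
Net moment of existing loads = 128.3 N·m counterclockwise.
The sack of grain weighs 41.8 × 9.8 = 409.6 N and must supply an equal clockwise moment, so its lever arm about the pivot is 128.3 / 409.6 = 0.313 m.
That puts it at 1.54 + 0.313 = 1.85 m from the left end.

x ≈ 1.85 m from the left end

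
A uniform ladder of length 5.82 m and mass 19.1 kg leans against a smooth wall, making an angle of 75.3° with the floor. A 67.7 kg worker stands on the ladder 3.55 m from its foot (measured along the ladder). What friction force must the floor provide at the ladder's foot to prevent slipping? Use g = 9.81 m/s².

Sum moments about the foot of the ladder (the floor normal and friction both act there and drop out).
Ladder weight 19.1×9.81 = 187.4 N acts at 2.91 m along the ladder; its horizontal arm is 2.91·cos75.3° = 0.7384 m → τ = 138.4 N·m clockwise.
Worker: 67.7×9.81 = 664.1 N at 3.55 m → arm 0.9008 m → τ = 598.2 N·m clockwise.
Wall normal N acts horizontally at the top; its moment arm is the height L sinθ = 5.82·sin75.3° = 5.629 m, counterclockwise.
For rotational equilibrium, N × 5.629 = 736.6, so N = 131 N.
ΣFx = 0: friction at the foot balances the wall's push, so f = N_wall = 131 N.

f ≈ 131 N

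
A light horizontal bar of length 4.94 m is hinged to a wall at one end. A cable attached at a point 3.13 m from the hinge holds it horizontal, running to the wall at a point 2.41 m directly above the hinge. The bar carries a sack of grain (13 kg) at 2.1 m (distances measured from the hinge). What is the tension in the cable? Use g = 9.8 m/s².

T ≈ 140 N

Choose the hinge as the axis so the unknown hinge reaction has zero arm there.
Sack of grain: 13 × 9.8 = 127.4 N down at 2.1 m → arm 2.1 m, τ = 127.4 × 2.1 = 267.5 N·m clockwise.
Total clockwise load moment = 267.5 N·m.
The cable tension T acts at 3.13 m; only its component perpendicular to the bar, T sinθ, produces torque. sinθ = h/√(h²+d²) = 2.41/√(2.41²+3.13²) = 0.6101.
Στ = 0 ⇒ T × 3.13 × 0.6101 = 267.5 ⇒ T = 267.5 / 1.91 = 140 N.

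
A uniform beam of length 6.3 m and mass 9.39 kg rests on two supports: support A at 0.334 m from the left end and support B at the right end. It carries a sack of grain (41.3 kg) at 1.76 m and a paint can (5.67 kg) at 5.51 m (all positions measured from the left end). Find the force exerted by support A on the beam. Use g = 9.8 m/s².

About support B:
Beam weight: 9.39 × 9.8 = 92.02 N down at 3.15 m → arm 3.15 m, τ = 92.02 × 3.15 = 289.9 N·m counterclockwise.
Sack of grain: 41.3 × 9.8 = 404.7 N down at 1.76 m → arm 4.54 m, τ = 404.7 × 4.54 = 1837 N·m counterclockwise.
Paint can: 5.67 × 9.8 = 55.57 N down at 5.51 m → arm 0.79 m, τ = 55.57 × 0.79 = 43.9 N·m counterclockwise.
Net load moment about support B = 2171 N·m counterclockwise.
Reaction R at support A is upward at 0.334 m, arm 5.966 m → moment R × 5.966 clockwise.
Balancing moments: R × 5.966 = 2171, giving R = 364 N.

R_A ≈ 364 N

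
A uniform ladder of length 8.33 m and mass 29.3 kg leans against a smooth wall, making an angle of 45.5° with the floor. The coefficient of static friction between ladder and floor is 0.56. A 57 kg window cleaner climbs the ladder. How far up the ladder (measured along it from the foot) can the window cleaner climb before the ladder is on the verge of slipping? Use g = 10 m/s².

Take moments about the foot of the ladder.
Ladder weight 29.3×10 = 293 N acts at 4.165 m along the ladder; its horizontal arm is 4.165·cos45.5° = 2.919 m → τ = 855.3 N·m clockwise.
Window cleaner weight 57×10 = 570 N at distance d → arm d·cos45.5° → τ = 570·d·0.7009 clockwise.
Wall normal N at the top has arm L sinθ = 5.941 m counterclockwise, so Στ = 0 gives N·5.941 = 855.3 + 399.5·d.
ΣFy = 0 ⇒ N_floor = 863 N, so the maximum friction is μ_s·N_floor = 0.56×863 = 483.3 N. ΣFx = 0 ⇒ N_wall = f, so at the slipping point N = 483.3 N.
Substituting: 483.3×5.941 = 855.3 + 399.5·d ⇒ d = (2871 − 855.3) / 399.5 = 5.05 m.

d ≈ 5.05 m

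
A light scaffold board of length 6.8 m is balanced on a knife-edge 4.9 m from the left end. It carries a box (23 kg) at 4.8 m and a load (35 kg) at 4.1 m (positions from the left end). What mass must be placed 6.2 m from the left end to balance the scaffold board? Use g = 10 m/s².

m ≈ 23.3 kg

About the knife-edge (at 4.9 m from the left end):
Box: 23 × 10 = 230 N down at 4.8 m → arm 0.1 m, τ = 230 × 0.1 = 23 N·m counterclockwise.
Load: 35 × 10 = 350 N down at 4.1 m → arm 0.8 m, τ = 350 × 0.8 = 280 N·m counterclockwise.
Net moment of known loads = 303 N·m counterclockwise.
An unknown mass m at 6.2 m has arm 1.3 m; its moment is m·g·1.3 clockwise.
Balancing moments: m × 10 × 1.3 = 303, giving m = 303 / (10 × 1.3) = 23.3 kg.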